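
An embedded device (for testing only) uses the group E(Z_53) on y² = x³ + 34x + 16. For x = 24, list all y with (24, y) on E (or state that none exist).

x³ + 34x + 16 = 14656 ≡ 28 (mod 53).
Square roots of 28 mod 53: 9 and 44 (since 9² = 81 ≡ 28).

9, 44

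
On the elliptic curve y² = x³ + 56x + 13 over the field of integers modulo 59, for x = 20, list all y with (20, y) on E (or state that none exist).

x³ + 56x + 13 = 9133 ≡ 47 (mod 59).
47 is a non-residue mod 59; no y exists.

none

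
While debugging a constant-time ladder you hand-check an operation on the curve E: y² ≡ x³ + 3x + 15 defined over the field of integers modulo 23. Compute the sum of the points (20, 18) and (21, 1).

(20, 18) + (21, 1). λ = (1 - 18)/(21 - 20) ≡ 6/1 mod 23. 1⁻¹ ≡ 1 (mod 23), so λ ≡ 6.
  x = λ² - 20 - 21 = 36 - 41 ≡ 18; y = λ·(20 - 18) - 18 ≡ 17. → (18, 17)

(18, 17)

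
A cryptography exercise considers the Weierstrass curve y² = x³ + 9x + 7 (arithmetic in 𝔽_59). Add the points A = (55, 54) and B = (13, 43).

(55, 54) + (13, 43). λ = (43 - 54)/(13 - 55) ≡ 48/17 mod 59. 17⁻¹ ≡ 7 (mod 59) since 17·7 = 119 ≡ 1, so λ ≡ 41.
  x = λ² - 55 - 13 = 1681 - 68 ≡ 20; y = λ·(55 - 20) - 54 ≡ 24. → (20, 24)

(20, 24)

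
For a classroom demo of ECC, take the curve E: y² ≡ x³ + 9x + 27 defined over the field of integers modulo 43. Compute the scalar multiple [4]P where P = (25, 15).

Double-and-add on 4 = (100)₂. Start with P = (25, 15) for the leading 1-bit.
double: tangent at (25, 15): λ = (3·25² + 9)/(2·15) ≡ 35/30. 30⁻¹ ≡ 33 (mod 43), so λ ≡ 35·33 ≡ 37.
  x = λ² - 25 - 25 = 1369 - 50 ≡ 29; y = λ·(25 - 29) - 15 ≡ 9. → (29, 9)
double: tangent at (29, 9): λ = (3·29² + 9)/(2·9) ≡ 38/18. 18⁻¹ ≡ 12 (mod 43) since 18·12 = 216 ≡ 1, so λ ≡ 38·12 ≡ 26.
  x = λ² - 29 - 29 = 676 - 58 ≡ 16; y = λ·(29 - 16) - 9 ≡ 28. → (16, 28)

(16, 28)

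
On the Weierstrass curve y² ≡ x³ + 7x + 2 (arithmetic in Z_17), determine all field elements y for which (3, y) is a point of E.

x³ + 7x + 2 = 50 ≡ 16 (mod 17).
Square roots of 16 mod 17: 4 and 13 (since 4² = 16 ≡ 16).

4, 13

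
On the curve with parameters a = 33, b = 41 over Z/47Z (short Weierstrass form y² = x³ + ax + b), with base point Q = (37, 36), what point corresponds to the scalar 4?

Repeated addition: build up to 4Q.
2Q: tangent at (37, 36): λ = (3·37² + 33)/(2·36) ≡ 4/25. 25⁻¹ ≡ 32 (mod 47), so λ ≡ 4·32 ≡ 34.
  x = λ² - 37 - 37 = 1156 - 74 ≡ 1; y = λ·(37 - 1) - 36 ≡ 13. → (1, 13)
3Q: (1, 13) + (37, 36). λ = (36 - 13)/(37 - 1) ≡ 23/36 mod 47. 36⁻¹ ≡ 17 (mod 47), so λ ≡ 15.
  x = λ² - 1 - 37 = 225 - 38 ≡ 46; y = λ·(1 - 46) - 13 ≡ 17. → (46, 17)
4Q: (46, 17) + (37, 36). λ = (36 - 17)/(37 - 46) ≡ 19/38 mod 47. 38⁻¹ ≡ 26 (mod 47) since 38·26 = 988 ≡ 1, so λ ≡ 24.
  x = λ² - 46 - 37 = 576 - 83 ≡ 23; y = λ·(46 - 23) - 17 ≡ 18. → (23, 18)

(23, 18)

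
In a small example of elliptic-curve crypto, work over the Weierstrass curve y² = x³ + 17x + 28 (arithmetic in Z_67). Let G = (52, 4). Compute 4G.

(52, 63)

Double-and-add on 4 = (100)₂. Start with G = (52, 4) for the leading 1-bit.
double: tangent at (52, 4): λ = (3·52² + 17)/(2·4) ≡ 22/8. 8⁻¹ ≡ 42 (mod 67) since 8·42 = 336 ≡ 1, so λ ≡ 22·42 ≡ 53.
  x = λ² - 52 - 52 = 2809 - 104 ≡ 25; y = λ·(52 - 25) - 4 ≡ 20. → (25, 20)
double: tangent at (25, 20): λ = (3·25² + 17)/(2·20) ≡ 16/40. 40⁻¹ ≡ 62 (mod 67), so λ ≡ 16·62 ≡ 54.
  x = λ² - 25 - 25 = 2916 - 50 ≡ 52; y = λ·(25 - 52) - 20 ≡ 63. → (52, 63)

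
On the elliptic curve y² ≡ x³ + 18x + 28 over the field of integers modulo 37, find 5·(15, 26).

(35, 24)

Write Q = (15, 26).
Repeated addition: build up to 5Q.
2Q: tangent at (15, 26): λ = (3·15² + 18)/(2·26) ≡ 27/15. 15⁻¹ ≡ 5 (mod 37), so λ ≡ 27·5 ≡ 24.
  x = λ² - 15 - 15 = 576 - 30 ≡ 28; y = λ·(15 - 28) - 26 ≡ 32. → (28, 32)
3Q: (28, 32) + (15, 26). λ = (26 - 32)/(15 - 28) ≡ 31/24 mod 37. 24⁻¹ ≡ 17 (mod 37), so λ ≡ 9.
  x = λ² - 28 - 15 = 81 - 43 ≡ 1; y = λ·(28 - 1) - 32 ≡ 26. → (1, 26)
4Q: (1, 26) + (15, 26). λ = (26 - 26)/(15 - 1) ≡ 0/14 mod 37. 14⁻¹ ≡ 8 (mod 37), so λ ≡ 0.
  x = λ² - 1 - 15 = 0 - 16 ≡ 21; y = λ·(1 - 21) - 26 ≡ 11. → (21, 11)
5Q: (21, 11) + (15, 26). λ = (26 - 11)/(15 - 21) ≡ 15/31 mod 37. 31⁻¹ ≡ 6 (mod 37) since 31·6 = 186 ≡ 1, so λ ≡ 16.
  x = λ² - 21 - 15 = 256 - 36 ≡ 35; y = λ·(21 - 35) - 11 ≡ 24. → (35, 24)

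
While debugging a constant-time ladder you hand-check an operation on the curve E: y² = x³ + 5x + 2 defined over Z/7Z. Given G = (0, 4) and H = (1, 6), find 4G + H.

O

First 4G:
Double-and-add on 4 = (100)₂. Start with G = (0, 4) for the leading 1-bit.
double: tangent at (0, 4): λ = (3·0² + 5)/(2·4) ≡ 5/1. 1⁻¹ ≡ 1 (mod 7), so λ ≡ 5·1 ≡ 5.
  x = λ² - 0 - 0 = 25 - 0 ≡ 4; y = λ·(0 - 4) - 4 ≡ 4. → (4, 4)
double: tangent at (4, 4): λ = (3·4² + 5)/(2·4) ≡ 4/1. 1⁻¹ ≡ 1 (mod 7) since 1·1 = 1 ≡ 1, so λ ≡ 4·1 ≡ 4.
  x = λ² - 4 - 4 = 16 - 8 ≡ 1; y = λ·(4 - 1) - 4 ≡ 1. → (1, 1)
4G = (1, 1).
Finally 4G + H:
(1, 1) + (1, 6): same x and y₁ ≡ -y₂, so the sum is O.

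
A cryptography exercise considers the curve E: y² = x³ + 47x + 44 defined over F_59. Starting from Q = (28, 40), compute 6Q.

Repeated addition: build up to 6Q.
2Q: tangent at (28, 40): λ = (3·28² + 47)/(2·40) ≡ 39/21. 21⁻¹ ≡ 45 (mod 59), so λ ≡ 39·45 ≡ 44.
  x = λ² - 28 - 28 = 1936 - 56 ≡ 51; y = λ·(28 - 51) - 40 ≡ 10. → (51, 10)
3Q: (51, 10) + (28, 40). λ = (40 - 10)/(28 - 51) ≡ 30/36 mod 59. 36⁻¹ ≡ 41 (mod 59), so λ ≡ 50.
  x = λ² - 51 - 28 = 2500 - 79 ≡ 2; y = λ·(51 - 2) - 10 ≡ 21. → (2, 21)
4Q: (2, 21) + (28, 40). λ = (40 - 21)/(28 - 2) ≡ 19/26 mod 59. 26⁻¹ ≡ 25 (mod 59), so λ ≡ 3.
  x = λ² - 2 - 28 = 9 - 30 ≡ 38; y = λ·(2 - 38) - 21 ≡ 48. → (38, 48)
5Q: (38, 48) + (28, 40). λ = (40 - 48)/(28 - 38) ≡ 51/49 mod 59. 49⁻¹ ≡ 53 (mod 59) since 49·53 = 2597 ≡ 1, so λ ≡ 48.
  x = λ² - 38 - 28 = 2304 - 66 ≡ 55; y = λ·(38 - 55) - 48 ≡ 21. → (55, 21)
6Q: (55, 21) + (28, 40). λ = (40 - 21)/(28 - 55) ≡ 19/32 mod 59. 32⁻¹ ≡ 24 (mod 59), so λ ≡ 43.
  x = λ² - 55 - 28 = 1849 - 83 ≡ 55; y = λ·(55 - 55) - 21 ≡ 38. → (55, 38)

(55, 38)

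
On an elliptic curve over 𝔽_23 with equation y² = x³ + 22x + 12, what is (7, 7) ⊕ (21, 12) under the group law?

(22, 9)

(7, 7) + (21, 12). λ = (12 - 7)/(21 - 7) ≡ 5/14 mod 23. 14⁻¹ ≡ 5 (mod 23), so λ ≡ 2.
  x = λ² - 7 - 21 = 4 - 28 ≡ 22; y = λ·(7 - 22) - 7 ≡ 9. → (22, 9)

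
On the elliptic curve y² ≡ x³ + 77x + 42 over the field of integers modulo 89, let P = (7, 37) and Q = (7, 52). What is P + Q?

O

The two points share x = 7 and their y-coordinates satisfy 37 + 52 ≡ 0 (mod 89), so they are inverses. Their sum is the point at infinity.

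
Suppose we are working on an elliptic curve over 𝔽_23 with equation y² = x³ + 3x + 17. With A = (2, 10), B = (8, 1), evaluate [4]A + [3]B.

(10, 14)

First 4A:
Double-and-add on 4 = (100)₂. Start with A = (2, 10) for the leading 1-bit.
double: tangent at (2, 10): λ = (3·2² + 3)/(2·10) ≡ 15/20. 20⁻¹ ≡ 15 (mod 23), so λ ≡ 15·15 ≡ 18.
  x = λ² - 2 - 2 = 324 - 4 ≡ 21; y = λ·(2 - 21) - 10 ≡ 16. → (21, 16)
double: tangent at (21, 16): λ = (3·21² + 3)/(2·16) ≡ 15/9. 9⁻¹ ≡ 18 (mod 23) since 9·18 = 162 ≡ 1, so λ ≡ 15·18 ≡ 17.
  x = λ² - 21 - 21 = 289 - 42 ≡ 17; y = λ·(21 - 17) - 16 ≡ 6. → (17, 6)
4A = (17, 6).
Next 3B:
Repeated addition: build up to 3B.
2B: tangent at (8, 1): λ = (3·8² + 3)/(2·1) ≡ 11/2. 2⁻¹ ≡ 12 (mod 23), so λ ≡ 11·12 ≡ 17.
  x = λ² - 8 - 8 = 289 - 16 ≡ 20; y = λ·(8 - 20) - 1 ≡ 2. → (20, 2)
3B: (20, 2) + (8, 1). λ = (1 - 2)/(8 - 20) ≡ 22/11 mod 23. 11⁻¹ ≡ 21 (mod 23), so λ ≡ 2.
  x = λ² - 20 - 8 = 4 - 28 ≡ 22; y = λ·(20 - 22) - 2 ≡ 17. → (22, 17)
3B = (22, 17).
Finally 4A + 3B:
(17, 6) + (22, 17). λ = (17 - 6)/(22 - 17) ≡ 11/5 mod 23. 5⁻¹ ≡ 14 (mod 23) since 5·14 = 70 ≡ 1, so λ ≡ 16.
  x = λ² - 17 - 22 = 256 - 39 ≡ 10; y = λ·(17 - 10) - 6 ≡ 14. → (10, 14)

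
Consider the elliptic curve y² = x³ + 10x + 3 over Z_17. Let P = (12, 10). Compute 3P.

Repeated addition: build up to 3P.
2P: tangent at (12, 10): λ = (3·12² + 10)/(2·10) ≡ 0/3. 3⁻¹ ≡ 6 (mod 17) since 3·6 = 18 ≡ 1, so λ ≡ 0·6 ≡ 0.
  x = λ² - 12 - 12 = 0 - 24 ≡ 10; y = λ·(12 - 10) - 10 ≡ 7. → (10, 7)
3P: (10, 7) + (12, 10). λ = (10 - 7)/(12 - 10) ≡ 3/2 mod 17. 2⁻¹ ≡ 9 (mod 17), so λ ≡ 10.
  x = λ² - 10 - 12 = 100 - 22 ≡ 10; y = λ·(10 - 10) - 7 ≡ 10. → (10, 10)

(10, 10)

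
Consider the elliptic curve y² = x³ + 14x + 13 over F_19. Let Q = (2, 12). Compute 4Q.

Repeated addition: build up to 4Q.
2Q: tangent at (2, 12): λ = (3·2² + 14)/(2·12) ≡ 7/5. 5⁻¹ ≡ 4 (mod 19) since 5·4 = 20 ≡ 1, so λ ≡ 7·4 ≡ 9.
  x = λ² - 2 - 2 = 81 - 4 ≡ 1; y = λ·(2 - 1) - 12 ≡ 16. → (1, 16)
3Q: (1, 16) + (2, 12). λ = (12 - 16)/(2 - 1) ≡ 15/1 mod 19. 1⁻¹ ≡ 1 (mod 19) since 1·1 = 1 ≡ 1, so λ ≡ 15.
  x = λ² - 1 - 2 = 225 - 3 ≡ 13; y = λ·(1 - 13) - 16 ≡ 13. → (13, 13)
4Q: (13, 13) + (2, 12). λ = (12 - 13)/(2 - 13) ≡ 18/8 mod 19. 8⁻¹ ≡ 12 (mod 19), so λ ≡ 7.
  x = λ² - 13 - 2 = 49 - 15 ≡ 15; y = λ·(13 - 15) - 13 ≡ 11. → (15, 11)

(15, 11)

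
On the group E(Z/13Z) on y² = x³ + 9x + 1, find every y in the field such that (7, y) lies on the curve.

x³ + 9x + 1 = 407 ≡ 4 (mod 13).
Square roots of 4 mod 13: 2 and 11 (since 2² = 4 ≡ 4).

2, 11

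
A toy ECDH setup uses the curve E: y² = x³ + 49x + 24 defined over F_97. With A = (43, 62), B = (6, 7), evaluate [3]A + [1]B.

First 3A:
Repeated addition: build up to 3A.
2A: tangent at (43, 62): λ = (3·43² + 49)/(2·62) ≡ 67/27. 27⁻¹ ≡ 18 (mod 97), so λ ≡ 67·18 ≡ 42.
  x = λ² - 43 - 43 = 1764 - 86 ≡ 29; y = λ·(43 - 29) - 62 ≡ 41. → (29, 41)
3A: (29, 41) + (43, 62). λ = (62 - 41)/(43 - 29) ≡ 21/14 mod 97. 14⁻¹ ≡ 7 (mod 97) since 14·7 = 98 ≡ 1, so λ ≡ 50.
  x = λ² - 29 - 43 = 2500 - 72 ≡ 3; y = λ·(29 - 3) - 41 ≡ 95. → (3, 95)
3A = (3, 95).
Finally 3A + B:
(3, 95) + (6, 7). λ = (7 - 95)/(6 - 3) ≡ 9/3 mod 97. 3⁻¹ ≡ 65 (mod 97), so λ ≡ 3.
  x = λ² - 3 - 6 = 9 - 9 ≡ 0; y = λ·(3 - 0) - 95 ≡ 11. → (0, 11)

(0, 11)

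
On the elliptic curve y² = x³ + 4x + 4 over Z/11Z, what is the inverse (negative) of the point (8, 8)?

(8, 3)

-(8, 8) = (8, -8 mod 11) = (8, 3).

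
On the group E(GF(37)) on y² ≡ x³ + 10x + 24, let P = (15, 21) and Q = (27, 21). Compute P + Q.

(32, 16)

(15, 21) + (27, 21). λ = (21 - 21)/(27 - 15) ≡ 0/12 mod 37. 12⁻¹ ≡ 34 (mod 37) since 12·34 = 408 ≡ 1, so λ ≡ 0.
  x = λ² - 15 - 27 = 0 - 42 ≡ 32; y = λ·(15 - 32) - 21 ≡ 16. → (32, 16)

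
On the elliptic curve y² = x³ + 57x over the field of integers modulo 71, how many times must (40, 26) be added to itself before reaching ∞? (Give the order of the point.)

9

2P: tangent at (40, 26): λ = (3·40² + 57)/(2·26) ≡ 29/52. 52⁻¹ ≡ 56 (mod 71), so λ ≡ 29·56 ≡ 62.
  x = λ² - 40 - 40 = 3844 - 80 ≡ 1; y = λ·(40 - 1) - 26 ≡ 49. → (1, 49)
3P: (1, 49) + (40, 26). λ = (26 - 49)/(40 - 1) ≡ 48/39 mod 71. 39⁻¹ ≡ 51 (mod 71) since 39·51 = 1989 ≡ 1, so λ ≡ 34.
  x = λ² - 1 - 40 = 1156 - 41 ≡ 50; y = λ·(1 - 50) - 49 ≡ 60. → (50, 60)
4P: (50, 60) + (40, 26). λ = (26 - 60)/(40 - 50) ≡ 37/61 mod 71. 61⁻¹ ≡ 7 (mod 71) since 61·7 = 427 ≡ 1, so λ ≡ 46.
  x = λ² - 50 - 40 = 2116 - 90 ≡ 38; y = λ·(50 - 38) - 60 ≡ 66. → (38, 66)
5P: (38, 66) + (40, 26). λ = (26 - 66)/(40 - 38) ≡ 31/2 mod 71. 2⁻¹ ≡ 36 (mod 71), so λ ≡ 51.
  x = λ² - 38 - 40 = 2601 - 78 ≡ 38; y = λ·(38 - 38) - 66 ≡ 5. → (38, 5)
6P: (38, 5) + (40, 26). λ = (26 - 5)/(40 - 38) ≡ 21/2 mod 71. 2⁻¹ ≡ 36 (mod 71), so λ ≡ 46.
  x = λ² - 38 - 40 = 2116 - 78 ≡ 50; y = λ·(38 - 50) - 5 ≡ 11. → (50, 11)
7P: (50, 11) + (40, 26). λ = (26 - 11)/(40 - 50) ≡ 15/61 mod 71. 61⁻¹ ≡ 7 (mod 71) since 61·7 = 427 ≡ 1, so λ ≡ 34.
  x = λ² - 50 - 40 = 1156 - 90 ≡ 1; y = λ·(50 - 1) - 11 ≡ 22. → (1, 22)
8P: (1, 22) + (40, 26). λ = (26 - 22)/(40 - 1) ≡ 4/39 mod 71. 39⁻¹ ≡ 51 (mod 71) since 39·51 = 1989 ≡ 1, so λ ≡ 62.
  x = λ² - 1 - 40 = 3844 - 41 ≡ 40; y = λ·(1 - 40) - 22 ≡ 45. → (40, 45)
9P: (40, 45) + (40, 26): same x and y₁ ≡ -y₂, so the sum is ∞.
9P = ∞, so the order is 9.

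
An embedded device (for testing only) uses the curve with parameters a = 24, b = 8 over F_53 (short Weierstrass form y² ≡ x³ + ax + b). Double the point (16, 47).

tangent at (16, 47): λ = (3·16² + 24)/(2·47) ≡ 50/41. 41⁻¹ ≡ 22 (mod 53), so λ ≡ 50·22 ≡ 40.
  x = λ² - 16 - 16 = 1600 - 32 ≡ 31; y = λ·(16 - 31) - 47 ≡ 42. → (31, 42)

(31, 42)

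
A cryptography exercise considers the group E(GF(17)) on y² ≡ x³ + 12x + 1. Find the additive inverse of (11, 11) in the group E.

-(11, 11) = (11, -11 mod 17) = (11, 6).

(11, 6)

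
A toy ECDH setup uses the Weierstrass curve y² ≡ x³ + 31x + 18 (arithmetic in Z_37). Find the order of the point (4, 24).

5

2P: tangent at (4, 24): λ = (3·4² + 31)/(2·24) ≡ 5/11. 11⁻¹ ≡ 27 (mod 37) since 11·27 = 297 ≡ 1, so λ ≡ 5·27 ≡ 24.
  x = λ² - 4 - 4 = 576 - 8 ≡ 13; y = λ·(4 - 13) - 24 ≡ 19. → (13, 19)
3P: (13, 19) + (4, 24). λ = (24 - 19)/(4 - 13) ≡ 5/28 mod 37. 28⁻¹ ≡ 4 (mod 37), so λ ≡ 20.
  x = λ² - 13 - 4 = 400 - 17 ≡ 13; y = λ·(13 - 13) - 19 ≡ 18. → (13, 18)
4P: (13, 18) + (4, 24). λ = (24 - 18)/(4 - 13) ≡ 6/28 mod 37. 28⁻¹ ≡ 4 (mod 37) since 28·4 = 112 ≡ 1, so λ ≡ 24.
  x = λ² - 13 - 4 = 576 - 17 ≡ 4; y = λ·(13 - 4) - 18 ≡ 13. → (4, 13)
5P: (4, 13) + (4, 24): same x and y₁ ≡ -y₂, so the sum is 𝒪.
5P = 𝒪, so the order is 5.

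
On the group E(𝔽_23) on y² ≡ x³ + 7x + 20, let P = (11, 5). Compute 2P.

tangent at (11, 5): λ = (3·11² + 7)/(2·5) ≡ 2/10. 10⁻¹ ≡ 7 (mod 23) since 10·7 = 70 ≡ 1, so λ ≡ 2·7 ≡ 14.
  x = λ² - 11 - 11 = 196 - 22 ≡ 13; y = λ·(11 - 13) - 5 ≡ 13. → (13, 13)

(13, 13)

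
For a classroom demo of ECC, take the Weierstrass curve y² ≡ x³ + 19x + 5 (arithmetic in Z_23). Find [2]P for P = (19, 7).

tangent at (19, 7): λ = (3·19² + 19)/(2·7) ≡ 21/14. 14⁻¹ ≡ 5 (mod 23), so λ ≡ 21·5 ≡ 13.
  x = λ² - 19 - 19 = 169 - 38 ≡ 16; y = λ·(19 - 16) - 7 ≡ 9. → (16, 9)

(16, 9)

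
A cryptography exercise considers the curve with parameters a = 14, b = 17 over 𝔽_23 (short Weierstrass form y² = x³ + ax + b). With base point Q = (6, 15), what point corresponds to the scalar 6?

Repeated addition: build up to 6Q.
2Q: tangent at (6, 15): λ = (3·6² + 14)/(2·15) ≡ 7/7. 7⁻¹ ≡ 10 (mod 23) since 7·10 = 70 ≡ 1, so λ ≡ 7·10 ≡ 1.
  x = λ² - 6 - 6 = 1 - 12 ≡ 12; y = λ·(6 - 12) - 15 ≡ 2. → (12, 2)
3Q: (12, 2) + (6, 15). λ = (15 - 2)/(6 - 12) ≡ 13/17 mod 23. 17⁻¹ ≡ 19 (mod 23), so λ ≡ 17.
  x = λ² - 12 - 6 = 289 - 18 ≡ 18; y = λ·(12 - 18) - 2 ≡ 11. → (18, 11)
4Q: (18, 11) + (6, 15). λ = (15 - 11)/(6 - 18) ≡ 4/11 mod 23. 11⁻¹ ≡ 21 (mod 23) since 11·21 = 231 ≡ 1, so λ ≡ 15.
  x = λ² - 18 - 6 = 225 - 24 ≡ 17; y = λ·(18 - 17) - 11 ≡ 4. → (17, 4)
5Q: (17, 4) + (6, 15). λ = (15 - 4)/(6 - 17) ≡ 11/12 mod 23. 12⁻¹ ≡ 2 (mod 23), so λ ≡ 22.
  x = λ² - 17 - 6 = 484 - 23 ≡ 1; y = λ·(17 - 1) - 4 ≡ 3. → (1, 3)
6Q: (1, 3) + (6, 15). λ = (15 - 3)/(6 - 1) ≡ 12/5 mod 23. 5⁻¹ ≡ 14 (mod 23) since 5·14 = 70 ≡ 1, so λ ≡ 7.
  x = λ² - 1 - 6 = 49 - 7 ≡ 19; y = λ·(1 - 19) - 3 ≡ 9. → (19, 9)

(19, 9)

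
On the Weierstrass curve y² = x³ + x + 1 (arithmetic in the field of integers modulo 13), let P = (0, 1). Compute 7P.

(0, 1)

Repeated addition: build up to 7P.
2P: tangent at (0, 1): λ = (3·0² + 1)/(2·1) ≡ 1/2. 2⁻¹ ≡ 7 (mod 13) since 2·7 = 14 ≡ 1, so λ ≡ 1·7 ≡ 7.
  x = λ² - 0 - 0 = 49 - 0 ≡ 10; y = λ·(0 - 10) - 1 ≡ 7. → (10, 7)
3P: (10, 7) + (0, 1). λ = (1 - 7)/(0 - 10) ≡ 7/3 mod 13. 3⁻¹ ≡ 9 (mod 13), so λ ≡ 11.
  x = λ² - 10 - 0 = 121 - 10 ≡ 7; y = λ·(10 - 7) - 7 ≡ 0. → (7, 0)
4P: (7, 0) + (0, 1). λ = (1 - 0)/(0 - 7) ≡ 1/6 mod 13. 6⁻¹ ≡ 11 (mod 13) since 6·11 = 66 ≡ 1, so λ ≡ 11.
  x = λ² - 7 - 0 = 121 - 7 ≡ 10; y = λ·(7 - 10) - 0 ≡ 6. → (10, 6)
5P: (10, 6) + (0, 1). λ = (1 - 6)/(0 - 10) ≡ 8/3 mod 13. 3⁻¹ ≡ 9 (mod 13), so λ ≡ 7.
  x = λ² - 10 - 0 = 49 - 10 ≡ 0; y = λ·(10 - 0) - 6 ≡ 12. → (0, 12)
6P: (0, 12) + (0, 1): same x and y₁ ≡ -y₂, so the sum is O.
7P: O + (0, 1) = (0, 1) (identity).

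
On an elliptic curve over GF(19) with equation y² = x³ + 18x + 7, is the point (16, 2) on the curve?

y² = 2² ≡ 4; x³ + 18x + 7 = 4391 ≡ 2 (mod 19). 4 ≠ 2.

no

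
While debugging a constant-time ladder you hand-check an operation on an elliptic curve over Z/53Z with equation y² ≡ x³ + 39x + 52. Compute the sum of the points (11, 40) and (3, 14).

(33, 21)

(11, 40) + (3, 14). λ = (14 - 40)/(3 - 11) ≡ 27/45 mod 53. 45⁻¹ ≡ 33 (mod 53) since 45·33 = 1485 ≡ 1, so λ ≡ 43.
  x = λ² - 11 - 3 = 1849 - 14 ≡ 33; y = λ·(11 - 33) - 40 ≡ 21. → (33, 21)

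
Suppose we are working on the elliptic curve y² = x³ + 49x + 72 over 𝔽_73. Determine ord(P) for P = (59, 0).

2

2P: (59, 0) + (59, 0): same x and y₁ ≡ -y₂, so the sum is O.
2P = O, so the order is 2.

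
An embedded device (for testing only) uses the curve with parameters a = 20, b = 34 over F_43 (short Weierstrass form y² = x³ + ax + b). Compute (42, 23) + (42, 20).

The two points share x = 42 and their y-coordinates satisfy 23 + 20 ≡ 0 (mod 43), so they are inverses. Their sum is the point at infinity.

O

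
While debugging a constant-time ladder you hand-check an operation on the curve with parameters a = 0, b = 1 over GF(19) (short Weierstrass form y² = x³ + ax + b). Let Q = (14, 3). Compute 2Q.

(0, 1)

tangent at (14, 3): λ = (3·14² + 0)/(2·3) ≡ 18/6. 6⁻¹ ≡ 16 (mod 19) since 6·16 = 96 ≡ 1, so λ ≡ 18·16 ≡ 3.
  x = λ² - 14 - 14 = 9 - 28 ≡ 0; y = λ·(14 - 0) - 3 ≡ 1. → (0, 1)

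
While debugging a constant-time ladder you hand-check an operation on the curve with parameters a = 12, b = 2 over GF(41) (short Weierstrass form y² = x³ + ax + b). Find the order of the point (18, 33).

2P: tangent at (18, 33): λ = (3·18² + 12)/(2·33) ≡ 0/25. 25⁻¹ ≡ 23 (mod 41), so λ ≡ 0·23 ≡ 0.
  x = λ² - 18 - 18 = 0 - 36 ≡ 5; y = λ·(18 - 5) - 33 ≡ 8. → (5, 8)
3P: (5, 8) + (18, 33). λ = (33 - 8)/(18 - 5) ≡ 25/13 mod 41. 13⁻¹ ≡ 19 (mod 41), so λ ≡ 24.
  x = λ² - 5 - 18 = 576 - 23 ≡ 20; y = λ·(5 - 20) - 8 ≡ 1. → (20, 1)
4P: (20, 1) + (18, 33). λ = (33 - 1)/(18 - 20) ≡ 32/39 mod 41. 39⁻¹ ≡ 20 (mod 41) since 39·20 = 780 ≡ 1, so λ ≡ 25.
  x = λ² - 20 - 18 = 625 - 38 ≡ 13; y = λ·(20 - 13) - 1 ≡ 10. → (13, 10)
5P: (13, 10) + (18, 33). λ = (33 - 10)/(18 - 13) ≡ 23/5 mod 41. 5⁻¹ ≡ 33 (mod 41), so λ ≡ 21.
  x = λ² - 13 - 18 = 441 - 31 ≡ 0; y = λ·(13 - 0) - 10 ≡ 17. → (0, 17)
6P: (0, 17) + (18, 33). λ = (33 - 17)/(18 - 0) ≡ 16/18 mod 41. 18⁻¹ ≡ 16 (mod 41) since 18·16 = 288 ≡ 1, so λ ≡ 10.
  x = λ² - 0 - 18 = 100 - 18 ≡ 0; y = λ·(0 - 0) - 17 ≡ 24. → (0, 24)
7P: (0, 24) + (18, 33). λ = (33 - 24)/(18 - 0) ≡ 9/18 mod 41. 18⁻¹ ≡ 16 (mod 41) since 18·16 = 288 ≡ 1, so λ ≡ 21.
  x = λ² - 0 - 18 = 441 - 18 ≡ 13; y = λ·(0 - 13) - 24 ≡ 31. → (13, 31)
8P: (13, 31) + (18, 33). λ = (33 - 31)/(18 - 13) ≡ 2/5 mod 41. 5⁻¹ ≡ 33 (mod 41) since 5·33 = 165 ≡ 1, so λ ≡ 25.
  x = λ² - 13 - 18 = 625 - 31 ≡ 20; y = λ·(13 - 20) - 31 ≡ 40. → (20, 40)
9P: (20, 40) + (18, 33). λ = (33 - 40)/(18 - 20) ≡ 34/39 mod 41. 39⁻¹ ≡ 20 (mod 41) since 39·20 = 780 ≡ 1, so λ ≡ 24.
  x = λ² - 20 - 18 = 576 - 38 ≡ 5; y = λ·(20 - 5) - 40 ≡ 33. → (5, 33)
10P: (5, 33) + (18, 33). λ = (33 - 33)/(18 - 5) ≡ 0/13 mod 41. 13⁻¹ ≡ 19 (mod 41), so λ ≡ 0.
  x = λ² - 5 - 18 = 0 - 23 ≡ 18; y = λ·(5 - 18) - 33 ≡ 8. → (18, 8)
11P: (18, 8) + (18, 33): same x and y₁ ≡ -y₂, so the sum is O.
11P = O, so the order is 11.

11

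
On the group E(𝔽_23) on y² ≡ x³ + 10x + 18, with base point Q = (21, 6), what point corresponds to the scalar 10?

Double-and-add on 10 = (1010)₂. Start with Q = (21, 6) for the leading 1-bit.
double: tangent at (21, 6): λ = (3·21² + 10)/(2·6) ≡ 22/12. 12⁻¹ ≡ 2 (mod 23), so λ ≡ 22·2 ≡ 21.
  x = λ² - 21 - 21 = 441 - 42 ≡ 8; y = λ·(21 - 8) - 6 ≡ 14. → (8, 14)
double: tangent at (8, 14): λ = (3·8² + 10)/(2·14) ≡ 18/5. 5⁻¹ ≡ 14 (mod 23), so λ ≡ 18·14 ≡ 22.
  x = λ² - 8 - 8 = 484 - 16 ≡ 8; y = λ·(8 - 8) - 14 ≡ 9. → (8, 9)
add Q: (8, 9) + (21, 6). λ = (6 - 9)/(21 - 8) ≡ 20/13 mod 23. 13⁻¹ ≡ 16 (mod 23), so λ ≡ 21.
  x = λ² - 8 - 21 = 441 - 29 ≡ 21; y = λ·(8 - 21) - 9 ≡ 17. → (21, 17)
double: tangent at (21, 17): λ = (3·21² + 10)/(2·17) ≡ 22/11. 11⁻¹ ≡ 21 (mod 23), so λ ≡ 22·21 ≡ 2.
  x = λ² - 21 - 21 = 4 - 42 ≡ 8; y = λ·(21 - 8) - 17 ≡ 9. → (8, 9)

(8, 9)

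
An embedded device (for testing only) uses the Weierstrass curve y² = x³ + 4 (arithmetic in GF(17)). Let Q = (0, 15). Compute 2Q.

tangent at (0, 15): λ = (3·0² + 0)/(2·15) ≡ 0/13. 13⁻¹ ≡ 4 (mod 17), so λ ≡ 0·4 ≡ 0.
  x = λ² - 0 - 0 = 0 - 0 ≡ 0; y = λ·(0 - 0) - 15 ≡ 2. → (0, 2)

(0, 2)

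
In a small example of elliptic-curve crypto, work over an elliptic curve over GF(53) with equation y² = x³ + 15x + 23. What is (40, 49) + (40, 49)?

tangent at (40, 49): λ = (3·40² + 15)/(2·49) ≡ 45/45. 45⁻¹ ≡ 33 (mod 53), so λ ≡ 45·33 ≡ 1.
  x = λ² - 40 - 40 = 1 - 80 ≡ 27; y = λ·(40 - 27) - 49 ≡ 17. → (27, 17)

(27, 17)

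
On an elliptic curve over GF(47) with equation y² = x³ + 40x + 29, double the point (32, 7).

(19, 9)

tangent at (32, 7): λ = (3·32² + 40)/(2·7) ≡ 10/14. 14⁻¹ ≡ 37 (mod 47), so λ ≡ 10·37 ≡ 41.
  x = λ² - 32 - 32 = 1681 - 64 ≡ 19; y = λ·(32 - 19) - 7 ≡ 9. → (19, 9)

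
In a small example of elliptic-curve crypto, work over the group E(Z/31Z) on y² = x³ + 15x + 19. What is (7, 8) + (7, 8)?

tangent at (7, 8): λ = (3·7² + 15)/(2·8) ≡ 7/16. 16⁻¹ ≡ 2 (mod 31), so λ ≡ 7·2 ≡ 14.
  x = λ² - 7 - 7 = 196 - 14 ≡ 27; y = λ·(7 - 27) - 8 ≡ 22. → (27, 22)

(27, 22)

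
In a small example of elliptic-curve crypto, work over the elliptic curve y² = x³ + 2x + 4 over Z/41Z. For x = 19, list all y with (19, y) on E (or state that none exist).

none

x³ + 2x + 4 = 6901 ≡ 13 (mod 41).
13 is a non-residue mod 41; no y exists.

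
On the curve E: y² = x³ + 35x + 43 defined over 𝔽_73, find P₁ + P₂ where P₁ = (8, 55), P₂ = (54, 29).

(8, 55) + (54, 29). λ = (29 - 55)/(54 - 8) ≡ 47/46 mod 73. 46⁻¹ ≡ 27 (mod 73), so λ ≡ 28.
  x = λ² - 8 - 54 = 784 - 62 ≡ 65; y = λ·(8 - 65) - 55 ≡ 28. → (65, 28)

(65, 28)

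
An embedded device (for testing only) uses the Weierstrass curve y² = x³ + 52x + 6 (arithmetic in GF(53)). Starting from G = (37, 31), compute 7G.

(19, 50)

Repeated addition: build up to 7G.
2G: tangent at (37, 31): λ = (3·37² + 52)/(2·31) ≡ 25/9. 9⁻¹ ≡ 6 (mod 53), so λ ≡ 25·6 ≡ 44.
  x = λ² - 37 - 37 = 1936 - 74 ≡ 7; y = λ·(37 - 7) - 31 ≡ 17. → (7, 17)
3G: (7, 17) + (37, 31). λ = (31 - 17)/(37 - 7) ≡ 14/30 mod 53. 30⁻¹ ≡ 23 (mod 53), so λ ≡ 4.
  x = λ² - 7 - 37 = 16 - 44 ≡ 25; y = λ·(7 - 25) - 17 ≡ 17. → (25, 17)
4G: (25, 17) + (37, 31). λ = (31 - 17)/(37 - 25) ≡ 14/12 mod 53. 12⁻¹ ≡ 31 (mod 53) since 12·31 = 372 ≡ 1, so λ ≡ 10.
  x = λ² - 25 - 37 = 100 - 62 ≡ 38; y = λ·(25 - 38) - 17 ≡ 12. → (38, 12)
5G: (38, 12) + (37, 31). λ = (31 - 12)/(37 - 38) ≡ 19/52 mod 53. 52⁻¹ ≡ 52 (mod 53), so λ ≡ 34.
  x = λ² - 38 - 37 = 1156 - 75 ≡ 21; y = λ·(38 - 21) - 12 ≡ 36. → (21, 36)
6G: (21, 36) + (37, 31). λ = (31 - 36)/(37 - 21) ≡ 48/16 mod 53. 16⁻¹ ≡ 10 (mod 53), so λ ≡ 3.
  x = λ² - 21 - 37 = 9 - 58 ≡ 4; y = λ·(21 - 4) - 36 ≡ 15. → (4, 15)
7G: (4, 15) + (37, 31). λ = (31 - 15)/(37 - 4) ≡ 16/33 mod 53. 33⁻¹ ≡ 45 (mod 53) since 33·45 = 1485 ≡ 1, so λ ≡ 31.
  x = λ² - 4 - 37 = 961 - 41 ≡ 19; y = λ·(4 - 19) - 15 ≡ 50. → (19, 50)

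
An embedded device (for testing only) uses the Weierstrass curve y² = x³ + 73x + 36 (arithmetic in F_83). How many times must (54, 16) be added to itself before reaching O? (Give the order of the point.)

2P: tangent at (54, 16): λ = (3·54² + 73)/(2·16) ≡ 23/32. 32⁻¹ ≡ 13 (mod 83) since 32·13 = 416 ≡ 1, so λ ≡ 23·13 ≡ 50.
  x = λ² - 54 - 54 = 2500 - 108 ≡ 68; y = λ·(54 - 68) - 16 ≡ 31. → (68, 31)
3P: (68, 31) + (54, 16). λ = (16 - 31)/(54 - 68) ≡ 68/69 mod 83. 69⁻¹ ≡ 77 (mod 83), so λ ≡ 7.
  x = λ² - 68 - 54 = 49 - 122 ≡ 10; y = λ·(68 - 10) - 31 ≡ 43. → (10, 43)
4P: (10, 43) + (54, 16). λ = (16 - 43)/(54 - 10) ≡ 56/44 mod 83. 44⁻¹ ≡ 17 (mod 83), so λ ≡ 39.
  x = λ² - 10 - 54 = 1521 - 64 ≡ 46; y = λ·(10 - 46) - 43 ≡ 47. → (46, 47)
5P: (46, 47) + (54, 16). λ = (16 - 47)/(54 - 46) ≡ 52/8 mod 83. 8⁻¹ ≡ 52 (mod 83) since 8·52 = 416 ≡ 1, so λ ≡ 48.
  x = λ² - 46 - 54 = 2304 - 100 ≡ 46; y = λ·(46 - 46) - 47 ≡ 36. → (46, 36)
6P: (46, 36) + (54, 16). λ = (16 - 36)/(54 - 46) ≡ 63/8 mod 83. 8⁻¹ ≡ 52 (mod 83), so λ ≡ 39.
  x = λ² - 46 - 54 = 1521 - 100 ≡ 10; y = λ·(46 - 10) - 36 ≡ 40. → (10, 40)
7P: (10, 40) + (54, 16). λ = (16 - 40)/(54 - 10) ≡ 59/44 mod 83. 44⁻¹ ≡ 17 (mod 83) since 44·17 = 748 ≡ 1, so λ ≡ 7.
  x = λ² - 10 - 54 = 49 - 64 ≡ 68; y = λ·(10 - 68) - 40 ≡ 52. → (68, 52)
8P: (68, 52) + (54, 16). λ = (16 - 52)/(54 - 68) ≡ 47/69 mod 83. 69⁻¹ ≡ 77 (mod 83), so λ ≡ 50.
  x = λ² - 68 - 54 = 2500 - 122 ≡ 54; y = λ·(68 - 54) - 52 ≡ 67. → (54, 67)
9P: (54, 67) + (54, 16): same x and y₁ ≡ -y₂, so the sum is O.
9P = O, so the order is 9.

9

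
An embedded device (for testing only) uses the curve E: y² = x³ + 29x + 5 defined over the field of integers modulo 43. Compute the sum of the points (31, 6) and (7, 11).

(9, 36)

(31, 6) + (7, 11). λ = (11 - 6)/(7 - 31) ≡ 5/19 mod 43. 19⁻¹ ≡ 34 (mod 43), so λ ≡ 41.
  x = λ² - 31 - 7 = 1681 - 38 ≡ 9; y = λ·(31 - 9) - 6 ≡ 36. → (9, 36)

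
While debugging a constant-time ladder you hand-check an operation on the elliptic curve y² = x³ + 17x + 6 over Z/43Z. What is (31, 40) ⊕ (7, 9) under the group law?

(16, 17)

(31, 40) + (7, 9). λ = (9 - 40)/(7 - 31) ≡ 12/19 mod 43. 19⁻¹ ≡ 34 (mod 43) since 19·34 = 646 ≡ 1, so λ ≡ 21.
  x = λ² - 31 - 7 = 441 - 38 ≡ 16; y = λ·(31 - 16) - 40 ≡ 17. → (16, 17)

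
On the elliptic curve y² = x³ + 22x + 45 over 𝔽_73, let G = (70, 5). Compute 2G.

(3, 24)

tangent at (70, 5): λ = (3·70² + 22)/(2·5) ≡ 49/10. 10⁻¹ ≡ 22 (mod 73), so λ ≡ 49·22 ≡ 56.
  x = λ² - 70 - 70 = 3136 - 140 ≡ 3; y = λ·(70 - 3) - 5 ≡ 24. → (3, 24)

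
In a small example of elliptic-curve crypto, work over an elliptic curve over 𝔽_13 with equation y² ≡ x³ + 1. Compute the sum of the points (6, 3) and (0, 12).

(6, 10)

(6, 3) + (0, 12). λ = (12 - 3)/(0 - 6) ≡ 9/7 mod 13. 7⁻¹ ≡ 2 (mod 13), so λ ≡ 5.
  x = λ² - 6 - 0 = 25 - 6 ≡ 6; y = λ·(6 - 6) - 3 ≡ 10. → (6, 10)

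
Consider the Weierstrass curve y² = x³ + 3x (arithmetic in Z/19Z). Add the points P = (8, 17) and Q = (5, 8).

(15, 0)

(8, 17) + (5, 8). λ = (8 - 17)/(5 - 8) ≡ 10/16 mod 19. 16⁻¹ ≡ 6 (mod 19) since 16·6 = 96 ≡ 1, so λ ≡ 3.
  x = λ² - 8 - 5 = 9 - 13 ≡ 15; y = λ·(8 - 15) - 17 ≡ 0. → (15, 0)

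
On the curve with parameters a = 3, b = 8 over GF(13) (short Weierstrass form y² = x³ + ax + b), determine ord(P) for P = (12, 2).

2P: tangent at (12, 2): λ = (3·12² + 3)/(2·2) ≡ 6/4. 4⁻¹ ≡ 10 (mod 13) since 4·10 = 40 ≡ 1, so λ ≡ 6·10 ≡ 8.
  x = λ² - 12 - 12 = 64 - 24 ≡ 1; y = λ·(12 - 1) - 2 ≡ 8. → (1, 8)
3P: (1, 8) + (12, 2). λ = (2 - 8)/(12 - 1) ≡ 7/11 mod 13. 11⁻¹ ≡ 6 (mod 13), so λ ≡ 3.
  x = λ² - 1 - 12 = 9 - 13 ≡ 9; y = λ·(1 - 9) - 8 ≡ 7. → (9, 7)
4P: (9, 7) + (12, 2). λ = (2 - 7)/(12 - 9) ≡ 8/3 mod 13. 3⁻¹ ≡ 9 (mod 13), so λ ≡ 7.
  x = λ² - 9 - 12 = 49 - 21 ≡ 2; y = λ·(9 - 2) - 7 ≡ 3. → (2, 3)
5P: (2, 3) + (12, 2). λ = (2 - 3)/(12 - 2) ≡ 12/10 mod 13. 10⁻¹ ≡ 4 (mod 13) since 10·4 = 40 ≡ 1, so λ ≡ 9.
  x = λ² - 2 - 12 = 81 - 14 ≡ 2; y = λ·(2 - 2) - 3 ≡ 10. → (2, 10)
6P: (2, 10) + (12, 2). λ = (2 - 10)/(12 - 2) ≡ 5/10 mod 13. 10⁻¹ ≡ 4 (mod 13) since 10·4 = 40 ≡ 1, so λ ≡ 7.
  x = λ² - 2 - 12 = 49 - 14 ≡ 9; y = λ·(2 - 9) - 10 ≡ 6. → (9, 6)
7P: (9, 6) + (12, 2). λ = (2 - 6)/(12 - 9) ≡ 9/3 mod 13. 3⁻¹ ≡ 9 (mod 13), so λ ≡ 3.
  x = λ² - 9 - 12 = 9 - 21 ≡ 1; y = λ·(9 - 1) - 6 ≡ 5. → (1, 5)
8P: (1, 5) + (12, 2). λ = (2 - 5)/(12 - 1) ≡ 10/11 mod 13. 11⁻¹ ≡ 6 (mod 13), so λ ≡ 8.
  x = λ² - 1 - 12 = 64 - 13 ≡ 12; y = λ·(1 - 12) - 5 ≡ 11. → (12, 11)
9P: (12, 11) + (12, 2): same x and y₁ ≡ -y₂, so the sum is the point at infinity.
9P = the point at infinity, so the order is 9.

9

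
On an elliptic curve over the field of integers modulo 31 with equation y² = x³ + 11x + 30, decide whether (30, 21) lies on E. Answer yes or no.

y² = 21² ≡ 7; x³ + 11x + 30 = 27360 ≡ 18 (mod 31). 7 ≠ 18.

no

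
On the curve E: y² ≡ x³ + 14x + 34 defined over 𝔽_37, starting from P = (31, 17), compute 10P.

Double-and-add on 10 = (1010)₂. Start with P = (31, 17) for the leading 1-bit.
double: tangent at (31, 17): λ = (3·31² + 14)/(2·17) ≡ 11/34. 34⁻¹ ≡ 12 (mod 37), so λ ≡ 11·12 ≡ 21.
  x = λ² - 31 - 31 = 441 - 62 ≡ 9; y = λ·(31 - 9) - 17 ≡ 1. → (9, 1)
double: tangent at (9, 1): λ = (3·9² + 14)/(2·1) ≡ 35/2. 2⁻¹ ≡ 19 (mod 37) since 2·19 = 38 ≡ 1, so λ ≡ 35·19 ≡ 36.
  x = λ² - 9 - 9 = 1296 - 18 ≡ 20; y = λ·(9 - 20) - 1 ≡ 10. → (20, 10)
add P: (20, 10) + (31, 17). λ = (17 - 10)/(31 - 20) ≡ 7/11 mod 37. 11⁻¹ ≡ 27 (mod 37), so λ ≡ 4.
  x = λ² - 20 - 31 = 16 - 51 ≡ 2; y = λ·(20 - 2) - 10 ≡ 25. → (2, 25)
double: tangent at (2, 25): λ = (3·2² + 14)/(2·25) ≡ 26/13. 13⁻¹ ≡ 20 (mod 37), so λ ≡ 26·20 ≡ 2.
  x = λ² - 2 - 2 = 4 - 4 ≡ 0; y = λ·(2 - 0) - 25 ≡ 16. → (0, 16)

(0, 16)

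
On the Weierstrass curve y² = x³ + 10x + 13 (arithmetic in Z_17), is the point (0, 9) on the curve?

yes

y² = 9² ≡ 13; x³ + 10x + 13 = 13 ≡ 13 (mod 17). 13 = 13.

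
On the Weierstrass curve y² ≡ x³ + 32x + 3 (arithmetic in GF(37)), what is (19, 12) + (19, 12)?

(9, 24)

tangent at (19, 12): λ = (3·19² + 32)/(2·12) ≡ 5/24. 24⁻¹ ≡ 17 (mod 37) since 24·17 = 408 ≡ 1, so λ ≡ 5·17 ≡ 11.
  x = λ² - 19 - 19 = 121 - 38 ≡ 9; y = λ·(19 - 9) - 12 ≡ 24. → (9, 24)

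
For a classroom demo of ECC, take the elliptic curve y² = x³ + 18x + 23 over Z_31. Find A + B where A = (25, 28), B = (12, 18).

(10, 5)

(25, 28) + (12, 18). λ = (18 - 28)/(12 - 25) ≡ 21/18 mod 31. 18⁻¹ ≡ 19 (mod 31), so λ ≡ 27.
  x = λ² - 25 - 12 = 729 - 37 ≡ 10; y = λ·(25 - 10) - 28 ≡ 5. → (10, 5)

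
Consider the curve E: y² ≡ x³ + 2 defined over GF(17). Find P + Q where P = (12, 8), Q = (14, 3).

(12, 8) + (14, 3). λ = (3 - 8)/(14 - 12) ≡ 12/2 mod 17. 2⁻¹ ≡ 9 (mod 17), so λ ≡ 6.
  x = λ² - 12 - 14 = 36 - 26 ≡ 10; y = λ·(12 - 10) - 8 ≡ 4. → (10, 4)

(10, 4)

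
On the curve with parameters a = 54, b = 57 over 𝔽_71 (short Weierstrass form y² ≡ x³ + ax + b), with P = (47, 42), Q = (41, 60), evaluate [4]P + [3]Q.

First 4P:
Repeated addition: build up to 4P.
2P: tangent at (47, 42): λ = (3·47² + 54)/(2·42) ≡ 7/13. 13⁻¹ ≡ 11 (mod 71) since 13·11 = 143 ≡ 1, so λ ≡ 7·11 ≡ 6.
  x = λ² - 47 - 47 = 36 - 94 ≡ 13; y = λ·(47 - 13) - 42 ≡ 20. → (13, 20)
3P: (13, 20) + (47, 42). λ = (42 - 20)/(47 - 13) ≡ 22/34 mod 71. 34⁻¹ ≡ 23 (mod 71), so λ ≡ 9.
  x = λ² - 13 - 47 = 81 - 60 ≡ 21; y = λ·(13 - 21) - 20 ≡ 50. → (21, 50)
4P: (21, 50) + (47, 42). λ = (42 - 50)/(47 - 21) ≡ 63/26 mod 71. 26⁻¹ ≡ 41 (mod 71), so λ ≡ 27.
  x = λ² - 21 - 47 = 729 - 68 ≡ 22; y = λ·(21 - 22) - 50 ≡ 65. → (22, 65)
4P = (22, 65).
Next 3Q:
Repeated addition: build up to 3Q.
2Q: tangent at (41, 60): λ = (3·41² + 54)/(2·60) ≡ 56/49. 49⁻¹ ≡ 29 (mod 71) since 49·29 = 1421 ≡ 1, so λ ≡ 56·29 ≡ 62.
  x = λ² - 41 - 41 = 3844 - 82 ≡ 70; y = λ·(41 - 70) - 60 ≡ 59. → (70, 59)
3Q: (70, 59) + (41, 60). λ = (60 - 59)/(41 - 70) ≡ 1/42 mod 71. 42⁻¹ ≡ 22 (mod 71), so λ ≡ 22.
  x = λ² - 70 - 41 = 484 - 111 ≡ 18; y = λ·(70 - 18) - 59 ≡ 20. → (18, 20)
3Q = (18, 20).
Finally 4P + 3Q:
(22, 65) + (18, 20). λ = (20 - 65)/(18 - 22) ≡ 26/67 mod 71. 67⁻¹ ≡ 53 (mod 71) since 67·53 = 3551 ≡ 1, so λ ≡ 29.
  x = λ² - 22 - 18 = 841 - 40 ≡ 20; y = λ·(22 - 20) - 65 ≡ 64. → (20, 64)

(20, 64)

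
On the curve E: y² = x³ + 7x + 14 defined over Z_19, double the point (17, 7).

(4, 12)

tangent at (17, 7): λ = (3·17² + 7)/(2·7) ≡ 0/14. 14⁻¹ ≡ 15 (mod 19) since 14·15 = 210 ≡ 1, so λ ≡ 0·15 ≡ 0.
  x = λ² - 17 - 17 = 0 - 34 ≡ 4; y = λ·(17 - 4) - 7 ≡ 12. → (4, 12)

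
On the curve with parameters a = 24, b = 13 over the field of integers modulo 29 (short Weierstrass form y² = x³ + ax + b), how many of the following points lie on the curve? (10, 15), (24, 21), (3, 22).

0

(10, 15): 15² ≡ 22, rhs ≡ 6 → off.
(24, 21): 21² ≡ 6, rhs ≡ 0 → off.
(3, 22): 22² ≡ 20, rhs ≡ 25 → off.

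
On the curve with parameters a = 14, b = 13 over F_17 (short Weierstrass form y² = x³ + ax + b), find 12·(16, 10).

Write P = (16, 10).
Repeated addition: build up to 12P.
2P: tangent at (16, 10): λ = (3·16² + 14)/(2·10) ≡ 0/3. 3⁻¹ ≡ 6 (mod 17), so λ ≡ 0·6 ≡ 0.
  x = λ² - 16 - 16 = 0 - 32 ≡ 2; y = λ·(16 - 2) - 10 ≡ 7. → (2, 7)
3P: (2, 7) + (16, 10). λ = (10 - 7)/(16 - 2) ≡ 3/14 mod 17. 14⁻¹ ≡ 11 (mod 17), so λ ≡ 16.
  x = λ² - 2 - 16 = 256 - 18 ≡ 0; y = λ·(2 - 0) - 7 ≡ 8. → (0, 8)
4P: (0, 8) + (16, 10). λ = (10 - 8)/(16 - 0) ≡ 2/16 mod 17. 16⁻¹ ≡ 16 (mod 17) since 16·16 = 256 ≡ 1, so λ ≡ 15.
  x = λ² - 0 - 16 = 225 - 16 ≡ 5; y = λ·(0 - 5) - 8 ≡ 2. → (5, 2)
5P: (5, 2) + (16, 10). λ = (10 - 2)/(16 - 5) ≡ 8/11 mod 17. 11⁻¹ ≡ 14 (mod 17) since 11·14 = 154 ≡ 1, so λ ≡ 10.
  x = λ² - 5 - 16 = 100 - 21 ≡ 11; y = λ·(5 - 11) - 2 ≡ 6. → (11, 6)
6P: (11, 6) + (16, 10). λ = (10 - 6)/(16 - 11) ≡ 4/5 mod 17. 5⁻¹ ≡ 7 (mod 17), so λ ≡ 11.
  x = λ² - 11 - 16 = 121 - 27 ≡ 9; y = λ·(11 - 9) - 6 ≡ 16. → (9, 16)
7P: (9, 16) + (16, 10). λ = (10 - 16)/(16 - 9) ≡ 11/7 mod 17. 7⁻¹ ≡ 5 (mod 17) since 7·5 = 35 ≡ 1, so λ ≡ 4.
  x = λ² - 9 - 16 = 16 - 25 ≡ 8; y = λ·(9 - 8) - 16 ≡ 5. → (8, 5)
8P: (8, 5) + (16, 10). λ = (10 - 5)/(16 - 8) ≡ 5/8 mod 17. 8⁻¹ ≡ 15 (mod 17), so λ ≡ 7.
  x = λ² - 8 - 16 = 49 - 24 ≡ 8; y = λ·(8 - 8) - 5 ≡ 12. → (8, 12)
9P: (8, 12) + (16, 10). λ = (10 - 12)/(16 - 8) ≡ 15/8 mod 17. 8⁻¹ ≡ 15 (mod 17) since 8·15 = 120 ≡ 1, so λ ≡ 4.
  x = λ² - 8 - 16 = 16 - 24 ≡ 9; y = λ·(8 - 9) - 12 ≡ 1. → (9, 1)
10P: (9, 1) + (16, 10). λ = (10 - 1)/(16 - 9) ≡ 9/7 mod 17. 7⁻¹ ≡ 5 (mod 17) since 7·5 = 35 ≡ 1, so λ ≡ 11.
  x = λ² - 9 - 16 = 121 - 25 ≡ 11; y = λ·(9 - 11) - 1 ≡ 11. → (11, 11)
11P: (11, 11) + (16, 10). λ = (10 - 11)/(16 - 11) ≡ 16/5 mod 17. 5⁻¹ ≡ 7 (mod 17) since 5·7 = 35 ≡ 1, so λ ≡ 10.
  x = λ² - 11 - 16 = 100 - 27 ≡ 5; y = λ·(11 - 5) - 11 ≡ 15. → (5, 15)
12P: (5, 15) + (16, 10). λ = (10 - 15)/(16 - 5) ≡ 12/11 mod 17. 11⁻¹ ≡ 14 (mod 17) since 11·14 = 154 ≡ 1, so λ ≡ 15.
  x = λ² - 5 - 16 = 225 - 21 ≡ 0; y = λ·(5 - 0) - 15 ≡ 9. → (0, 9)

(0, 9)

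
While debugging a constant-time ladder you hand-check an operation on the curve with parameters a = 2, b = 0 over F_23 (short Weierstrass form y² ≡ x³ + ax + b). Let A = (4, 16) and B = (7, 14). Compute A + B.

(4, 16) + (7, 14). λ = (14 - 16)/(7 - 4) ≡ 21/3 mod 23. 3⁻¹ ≡ 8 (mod 23) since 3·8 = 24 ≡ 1, so λ ≡ 7.
  x = λ² - 4 - 7 = 49 - 11 ≡ 15; y = λ·(4 - 15) - 16 ≡ 22. → (15, 22)

(15, 22)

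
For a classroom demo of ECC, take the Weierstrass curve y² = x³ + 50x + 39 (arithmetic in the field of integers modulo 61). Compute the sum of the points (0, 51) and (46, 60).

(0, 51) + (46, 60). λ = (60 - 51)/(46 - 0) ≡ 9/46 mod 61. 46⁻¹ ≡ 4 (mod 61) since 46·4 = 184 ≡ 1, so λ ≡ 36.
  x = λ² - 0 - 46 = 1296 - 46 ≡ 30; y = λ·(0 - 30) - 51 ≡ 28. → (30, 28)

(30, 28)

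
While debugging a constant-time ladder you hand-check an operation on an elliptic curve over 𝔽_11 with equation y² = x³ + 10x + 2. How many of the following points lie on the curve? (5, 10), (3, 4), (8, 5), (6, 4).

(5, 10): 10² ≡ 1, rhs ≡ 1 → on.
(3, 4): 4² ≡ 5, rhs ≡ 4 → off.
(8, 5): 5² ≡ 3, rhs ≡ 0 → off.
(6, 4): 4² ≡ 5, rhs ≡ 3 → off.

1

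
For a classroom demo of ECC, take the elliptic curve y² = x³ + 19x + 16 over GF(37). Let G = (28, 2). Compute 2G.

tangent at (28, 2): λ = (3·28² + 19)/(2·2) ≡ 3/4. 4⁻¹ ≡ 28 (mod 37), so λ ≡ 3·28 ≡ 10.
  x = λ² - 28 - 28 = 100 - 56 ≡ 7; y = λ·(28 - 7) - 2 ≡ 23. → (7, 23)

(7, 23)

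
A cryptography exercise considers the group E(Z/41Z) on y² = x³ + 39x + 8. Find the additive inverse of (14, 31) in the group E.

(14, 10)

-(14, 31) = (14, -31 mod 41) = (14, 10).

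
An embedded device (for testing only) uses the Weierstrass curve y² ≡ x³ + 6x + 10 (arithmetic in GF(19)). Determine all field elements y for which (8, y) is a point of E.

x³ + 6x + 10 = 570 ≡ 0 (mod 19).
Only y = 0 satisfies y² ≡ 0.

0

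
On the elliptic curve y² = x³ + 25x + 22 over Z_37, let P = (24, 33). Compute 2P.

tangent at (24, 33): λ = (3·24² + 25)/(2·33) ≡ 14/29. 29⁻¹ ≡ 23 (mod 37), so λ ≡ 14·23 ≡ 26.
  x = λ² - 24 - 24 = 676 - 48 ≡ 36; y = λ·(24 - 36) - 33 ≡ 25. → (36, 25)

(36, 25)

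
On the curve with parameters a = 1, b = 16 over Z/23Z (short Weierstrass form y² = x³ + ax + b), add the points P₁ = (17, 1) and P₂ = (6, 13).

(1, 15)

(17, 1) + (6, 13). λ = (13 - 1)/(6 - 17) ≡ 12/12 mod 23. 12⁻¹ ≡ 2 (mod 23), so λ ≡ 1.
  x = λ² - 17 - 6 = 1 - 23 ≡ 1; y = λ·(17 - 1) - 1 ≡ 15. → (1, 15)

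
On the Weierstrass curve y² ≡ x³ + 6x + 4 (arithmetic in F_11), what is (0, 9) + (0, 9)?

(5, 4)

tangent at (0, 9): λ = (3·0² + 6)/(2·9) ≡ 6/7. 7⁻¹ ≡ 8 (mod 11) since 7·8 = 56 ≡ 1, so λ ≡ 6·8 ≡ 4.
  x = λ² - 0 - 0 = 16 - 0 ≡ 5; y = λ·(0 - 5) - 9 ≡ 4. → (5, 4)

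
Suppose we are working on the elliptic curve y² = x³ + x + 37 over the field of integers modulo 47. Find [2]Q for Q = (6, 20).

(30, 18)

tangent at (6, 20): λ = (3·6² + 1)/(2·20) ≡ 15/40. 40⁻¹ ≡ 20 (mod 47) since 40·20 = 800 ≡ 1, so λ ≡ 15·20 ≡ 18.
  x = λ² - 6 - 6 = 324 - 12 ≡ 30; y = λ·(6 - 30) - 20 ≡ 18. → (30, 18)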